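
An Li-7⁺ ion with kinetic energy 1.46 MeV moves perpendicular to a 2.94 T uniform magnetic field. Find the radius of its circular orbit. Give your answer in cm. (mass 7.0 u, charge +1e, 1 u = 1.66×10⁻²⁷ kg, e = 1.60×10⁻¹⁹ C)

Convert the energy: K = 1.46 MeV = 2.34×10^-13 J.
v = √(2K/m) = √(2·2.34×10^-13/1.16×10^-26) = 6.34×10^6 m/s.
r = mv/(qB) = (1.16×10^-26)(6.34×10^6) / [(1×1.60×10^-19)(2.94)] = 0.157 m.

r ≈ 15.7 cm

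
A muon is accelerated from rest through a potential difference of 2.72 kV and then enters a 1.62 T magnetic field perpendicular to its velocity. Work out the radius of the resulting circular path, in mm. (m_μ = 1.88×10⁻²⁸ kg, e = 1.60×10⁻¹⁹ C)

The kinetic energy gained is K = qV = (1×1.60×10^-19)(2720) = 4.35×10^-16 J.
v = √(2K/m) = 2.15×10^6 m/s.
r = mv/(qB) = (1.88×10^-28)(2.15×10^6) / [(1×1.60×10^-19)(1.62)] = 1.56×10^-3 m.

r ≈ 1.56 mm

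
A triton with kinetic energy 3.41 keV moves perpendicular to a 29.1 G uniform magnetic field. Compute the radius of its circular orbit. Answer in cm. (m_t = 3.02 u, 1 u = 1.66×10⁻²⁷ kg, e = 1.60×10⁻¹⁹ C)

r ≈ 502 cm

Convert the energy: K = 3.41 keV = 5.46×10^-16 J.
v = √(2K/m) = √(2·5.46×10^-16/5.01×10^-27) = 4.67×10^5 m/s.
r = mv/(qB) = (5.01×10^-27)(4.67×10^5) / [(1×1.60×10^-19)(2.91×10^-3)] = 5.02 m.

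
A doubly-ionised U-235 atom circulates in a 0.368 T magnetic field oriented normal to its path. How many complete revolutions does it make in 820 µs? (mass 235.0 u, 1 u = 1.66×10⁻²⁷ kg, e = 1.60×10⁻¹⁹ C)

N = 39

T = 2πm/(qB) = 2π(3.901×10^-25) / [(2×1.60×10^-19)(0.368)] = 2.0814×10^-5 s.
N = t/T = 8.20×10^-4 / 2.0814×10^-5 ≈ 39.40, so 39 complete revolutions.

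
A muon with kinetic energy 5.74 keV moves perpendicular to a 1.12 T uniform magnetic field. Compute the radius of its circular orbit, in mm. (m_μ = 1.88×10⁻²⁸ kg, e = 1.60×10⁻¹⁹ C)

Convert the energy: K = 5.74 keV = 9.18×10^-16 J.
v = √(2K/m) = √(2·9.18×10^-16/1.88×10^-28) = 3.13×10^6 m/s.
r = mv/(qB) = (1.88×10^-28)(3.13×10^6) / [(1×1.60×10^-19)(1.12)] = 3.28×10^-3 m.

r ≈ 3.28 mm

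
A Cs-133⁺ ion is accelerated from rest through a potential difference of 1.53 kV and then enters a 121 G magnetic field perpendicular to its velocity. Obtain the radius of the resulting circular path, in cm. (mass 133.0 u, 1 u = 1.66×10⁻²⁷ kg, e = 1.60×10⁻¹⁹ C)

r ≈ 537 cm

The kinetic energy gained is K = qV = (1×1.60×10^-19)(1530) = 2.45×10^-16 J.
v = √(2K/m) = 4.71×10^4 m/s.
r = mv/(qB) = (2.21×10^-25)(4.71×10^4) / [(1×1.60×10^-19)(0.0121)] = 5.37 m.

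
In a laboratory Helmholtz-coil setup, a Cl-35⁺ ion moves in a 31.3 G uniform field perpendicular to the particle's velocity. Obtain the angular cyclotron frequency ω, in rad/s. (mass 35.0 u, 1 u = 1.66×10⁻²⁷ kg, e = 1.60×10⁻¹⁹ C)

ω = qB/m = (1×1.60×10^-19)(3.13×10^-3) / (5.81×10^-26) = 8620 rad/s.

ω ≈ 8620 rad/s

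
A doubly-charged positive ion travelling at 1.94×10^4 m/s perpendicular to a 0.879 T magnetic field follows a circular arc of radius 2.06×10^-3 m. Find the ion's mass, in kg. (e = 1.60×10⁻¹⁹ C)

qvB = mv²/r ⇒ m = qBr/v.
m = (2×1.60×10^-19)(0.879)(2.06×10^-3) / (1.94×10^4) = 2.99×10^-26 kg.

m ≈ 2.99×10^-26 kg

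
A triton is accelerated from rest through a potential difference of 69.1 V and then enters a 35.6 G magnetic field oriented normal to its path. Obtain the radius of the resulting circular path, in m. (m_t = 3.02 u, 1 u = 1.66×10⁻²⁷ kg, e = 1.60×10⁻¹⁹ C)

The kinetic energy gained is K = qV = (1×1.60×10^-19)(69.1) = 1.11×10^-17 J.
v = √(2K/m) = 6.64×10^4 m/s.
r = mv/(qB) = (5.01×10^-27)(6.64×10^4) / [(1×1.60×10^-19)(3.56×10^-3)] = 0.585 m.

r ≈ 0.585 m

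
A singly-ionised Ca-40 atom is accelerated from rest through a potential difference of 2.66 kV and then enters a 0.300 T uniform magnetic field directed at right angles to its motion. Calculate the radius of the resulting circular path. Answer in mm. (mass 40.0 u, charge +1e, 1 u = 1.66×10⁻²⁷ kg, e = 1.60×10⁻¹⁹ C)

The kinetic energy gained is K = qV = (1×1.60×10^-19)(2660) = 4.26×10^-16 J.
v = √(2K/m) = 1.13×10^5 m/s.
r = mv/(qB) = (6.64×10^-26)(1.13×10^5) / [(1×1.60×10^-19)(0.300)] = 0.157 m.

r ≈ 157 mm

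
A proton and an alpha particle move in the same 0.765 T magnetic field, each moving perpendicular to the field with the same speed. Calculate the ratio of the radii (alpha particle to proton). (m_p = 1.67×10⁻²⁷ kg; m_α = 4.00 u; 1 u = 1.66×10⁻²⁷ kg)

r = mv/(qB) ⇒ at equal v, r ∝ m/q.
r_{alpha particle}/r_{proton} = 1.99.

ratio ≈ 1.99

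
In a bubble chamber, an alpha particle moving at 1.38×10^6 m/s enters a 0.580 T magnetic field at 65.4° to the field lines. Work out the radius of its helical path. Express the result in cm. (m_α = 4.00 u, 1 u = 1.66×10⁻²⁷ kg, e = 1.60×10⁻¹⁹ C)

r ≈ 4.49 cm

Only the perpendicular component v⊥ = v sin65.4° = 1.25×10^6 m/s is bent by the field.
r = m v⊥ /(qB) = (6.64×10^-27)(1.25×10^6) / [(2×1.60×10^-19)(0.580)] = 0.0449 m.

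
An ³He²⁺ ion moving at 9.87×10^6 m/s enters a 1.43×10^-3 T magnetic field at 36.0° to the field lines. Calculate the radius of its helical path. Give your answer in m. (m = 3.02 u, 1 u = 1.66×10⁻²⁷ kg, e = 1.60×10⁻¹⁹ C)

r ≈ 63.6 m

Only the perpendicular component v⊥ = v sin36.0° = 5.80×10^6 m/s is bent by the field.
r = m v⊥ /(qB) = (5.01×10^-27)(5.80×10^6) / [(2×1.60×10^-19)(1.43×10^-3)] = 63.6 m.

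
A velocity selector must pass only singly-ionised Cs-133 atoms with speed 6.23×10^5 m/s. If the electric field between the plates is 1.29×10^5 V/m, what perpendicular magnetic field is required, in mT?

qE = qvB ⇒ B = E/v = (1.29×10^5) / (6.23×10^5) = 0.207 T.

B ≈ 207 mT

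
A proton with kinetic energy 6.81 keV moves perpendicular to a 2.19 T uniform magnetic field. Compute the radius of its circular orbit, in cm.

r ≈ 0.544 cm

Convert the energy: K = 6.81 keV = 1.09×10^-15 J.
v = √(2K/m) = √(2·1.09×10^-15/1.67×10^-27) = 1.14×10^6 m/s.
r = mv/(qB) = (1.67×10^-27)(1.14×10^6) / [(1×1.60×10^-19)(2.19)] = 5.44×10^-3 m.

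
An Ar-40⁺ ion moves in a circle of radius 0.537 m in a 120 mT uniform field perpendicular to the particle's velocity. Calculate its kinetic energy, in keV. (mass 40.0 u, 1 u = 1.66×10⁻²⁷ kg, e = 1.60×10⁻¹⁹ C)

v = qBr/m = (1×1.60×10^-19)(0.120)(0.537) / (6.64×10^-26) = 1.55×10^5 m/s.
K = ½mv² = 0.5·(6.64×10^-26)·(1.55×10^5)² = 8.00×10^-16 J = 5.00 keV.

K ≈ 5.00 keV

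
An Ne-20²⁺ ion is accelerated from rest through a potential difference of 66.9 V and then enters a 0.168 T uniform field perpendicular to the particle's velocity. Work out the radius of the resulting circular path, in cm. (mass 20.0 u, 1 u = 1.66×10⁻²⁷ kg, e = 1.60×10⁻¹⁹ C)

The kinetic energy gained is K = qV = (2×1.60×10^-19)(66.9) = 2.14×10^-17 J.
v = √(2K/m) = 3.59×10^4 m/s.
r = mv/(qB) = (3.32×10^-26)(3.59×10^4) / [(2×1.60×10^-19)(0.168)] = 0.0222 m.

r ≈ 2.22 cm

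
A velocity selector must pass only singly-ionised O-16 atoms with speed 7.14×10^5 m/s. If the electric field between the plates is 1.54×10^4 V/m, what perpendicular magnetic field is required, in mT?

B ≈ 21.6 mT

qE = qvB ⇒ B = E/v = (1.54×10^4) / (7.14×10^5) = 0.0216 T.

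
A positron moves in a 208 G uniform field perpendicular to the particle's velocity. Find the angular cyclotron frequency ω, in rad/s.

ω = qB/m = (1×1.60×10^-19)(0.0208) / (9.11×10^-31) = 3.65×10^9 rad/s.

ω ≈ 3.65×10^9 rad/s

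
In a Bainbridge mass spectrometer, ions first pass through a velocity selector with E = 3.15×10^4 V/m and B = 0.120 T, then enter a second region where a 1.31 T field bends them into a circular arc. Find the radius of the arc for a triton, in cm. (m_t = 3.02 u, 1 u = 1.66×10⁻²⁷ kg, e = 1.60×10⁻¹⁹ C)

r ≈ 0.628 cm

The selector passes v = E/B = 3.15×10^4/0.120 = 2.62×10^5 m/s.
In the deflection region, r = mv/(qB₂) = (5.01×10^-27)(2.62×10^5) / [(1×1.60×10^-19)(1.31)] = 6.28×10^-3 m.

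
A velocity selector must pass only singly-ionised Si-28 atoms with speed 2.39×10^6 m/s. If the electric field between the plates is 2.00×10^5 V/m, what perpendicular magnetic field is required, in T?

B ≈ 0.0837 T

qE = qvB ⇒ B = E/v = (2.00×10^5) / (2.39×10^6) = 0.0837 T.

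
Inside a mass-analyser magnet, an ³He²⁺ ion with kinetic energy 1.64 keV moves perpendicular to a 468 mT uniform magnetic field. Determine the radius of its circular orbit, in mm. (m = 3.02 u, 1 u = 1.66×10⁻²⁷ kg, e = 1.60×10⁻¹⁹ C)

r ≈ 10.8 mm

Convert the energy: K = 1.64 keV = 2.62×10^-16 J.
v = √(2K/m) = √(2·2.62×10^-16/5.01×10^-27) = 3.24×10^5 m/s.
r = mv/(qB) = (5.01×10^-27)(3.24×10^5) / [(2×1.60×10^-19)(0.468)] = 0.0108 m.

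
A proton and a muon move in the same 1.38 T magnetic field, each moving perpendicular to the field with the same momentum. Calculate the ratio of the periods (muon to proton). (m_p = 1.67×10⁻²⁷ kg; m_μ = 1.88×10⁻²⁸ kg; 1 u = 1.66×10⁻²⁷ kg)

ratio ≈ 0.113

T = 2πm/(qB) is independent of speed, so T₂/T₁ = (m₂/q₂)/(m₁/q₁).
T_{muon}/T_{proton} = (1.88×10^-28/1e) / (1.67×10^-27/1e) = 0.113.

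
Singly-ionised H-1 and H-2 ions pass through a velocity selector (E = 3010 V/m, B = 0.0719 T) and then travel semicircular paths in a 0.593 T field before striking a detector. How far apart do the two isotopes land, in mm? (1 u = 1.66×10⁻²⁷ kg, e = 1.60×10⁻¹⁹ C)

Both emerge at v = E/B₁ = 4.19×10^4 m/s.
r = mv/(qB₂), so r₁ = 7.324×10^-4 m and r₂ = 1.465×10^-3 m, giving Δr = 7.32×10^-4 m.
After a semicircle each ion lands a diameter 2r from the entry slit, so the separation is 2Δr = 1.46×10^-3 m.

Δd ≈ 1.46 mm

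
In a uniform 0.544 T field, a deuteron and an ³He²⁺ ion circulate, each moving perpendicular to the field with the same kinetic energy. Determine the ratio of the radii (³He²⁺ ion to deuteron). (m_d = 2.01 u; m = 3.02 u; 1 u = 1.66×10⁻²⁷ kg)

r = √(2mK)/(qB) ⇒ at equal K, r ∝ √m/q.
r_{³He²⁺ ion}/r_{deuteron} = 0.613.

ratio ≈ 0.613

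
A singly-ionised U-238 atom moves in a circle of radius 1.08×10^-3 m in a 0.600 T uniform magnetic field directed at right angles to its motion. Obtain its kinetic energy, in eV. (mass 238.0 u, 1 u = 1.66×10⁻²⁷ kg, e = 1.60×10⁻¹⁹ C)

v = qBr/m = (1×1.60×10^-19)(0.600)(1.08×10^-3) / (3.95×10^-25) = 262 m/s.
K = ½mv² = 0.5·(3.95×10^-25)·(262)² = 1.36×10^-20 J = 0.0850 eV.

K ≈ 0.0850 eV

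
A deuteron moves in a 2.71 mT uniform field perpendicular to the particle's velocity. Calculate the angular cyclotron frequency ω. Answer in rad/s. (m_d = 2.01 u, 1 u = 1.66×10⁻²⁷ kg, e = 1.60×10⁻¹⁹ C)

ω ≈ 1.30×10^5 rad/s

ω = qB/m = (1×1.60×10^-19)(2.71×10^-3) / (3.34×10^-27) = 1.30×10^5 rad/s.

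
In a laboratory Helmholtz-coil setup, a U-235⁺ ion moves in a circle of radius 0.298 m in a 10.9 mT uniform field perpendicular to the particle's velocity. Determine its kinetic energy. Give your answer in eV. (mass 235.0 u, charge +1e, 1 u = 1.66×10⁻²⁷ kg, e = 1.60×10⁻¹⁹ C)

K ≈ 2.16 eV

v = qBr/m = (1×1.60×10^-19)(0.0109)(0.298) / (3.90×10^-25) = 1330 m/s.
K = ½mv² = 0.5·(3.90×10^-25)·(1330)² = 3.46×10^-19 J = 2.16 eV.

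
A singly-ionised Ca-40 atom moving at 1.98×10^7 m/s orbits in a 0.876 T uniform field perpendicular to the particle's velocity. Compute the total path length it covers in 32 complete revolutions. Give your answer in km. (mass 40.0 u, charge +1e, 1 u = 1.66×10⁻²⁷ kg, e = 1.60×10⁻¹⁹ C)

r = mv/(qB) = 9.38 m, so one revolution covers 2πr = 58.9 m.
In 32 revolutions: L = 32·2πr = 1890 m.

L ≈ 1.89 km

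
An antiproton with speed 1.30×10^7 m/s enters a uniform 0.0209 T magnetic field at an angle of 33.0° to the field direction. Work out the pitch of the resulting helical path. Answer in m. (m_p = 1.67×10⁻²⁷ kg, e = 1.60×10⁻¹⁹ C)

The velocity component along B is v∥ = v cos33.0° = 1.09×10^7 m/s.
The cyclotron period T = 2πm/(qB) = 3.14×10^-6 s is set by m, q, B alone.
Pitch = v∥·T = (1.09×10^7)(3.14×10^-6) = 34.2 m.

pitch ≈ 34.2 m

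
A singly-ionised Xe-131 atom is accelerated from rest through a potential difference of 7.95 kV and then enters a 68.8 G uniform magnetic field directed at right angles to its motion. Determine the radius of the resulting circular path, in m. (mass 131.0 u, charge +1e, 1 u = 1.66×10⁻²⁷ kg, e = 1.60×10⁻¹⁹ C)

r ≈ 21.4 m

The kinetic energy gained is K = qV = (1×1.60×10^-19)(7950) = 1.27×10^-15 J.
v = √(2K/m) = 1.08×10^5 m/s.
r = mv/(qB) = (2.17×10^-25)(1.08×10^5) / [(1×1.60×10^-19)(6.88×10^-3)] = 21.4 m.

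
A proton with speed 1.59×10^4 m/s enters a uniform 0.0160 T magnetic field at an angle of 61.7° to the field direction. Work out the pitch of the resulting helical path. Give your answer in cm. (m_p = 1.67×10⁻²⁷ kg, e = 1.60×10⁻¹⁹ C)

The velocity component along B is v∥ = v cos61.7° = 7540 m/s.
The cyclotron period T = 2πm/(qB) = 4.10×10^-6 s is set by m, q, B alone.
Pitch = v∥·T = (7540)(4.10×10^-6) = 0.0309 m.

pitch ≈ 3.09 cm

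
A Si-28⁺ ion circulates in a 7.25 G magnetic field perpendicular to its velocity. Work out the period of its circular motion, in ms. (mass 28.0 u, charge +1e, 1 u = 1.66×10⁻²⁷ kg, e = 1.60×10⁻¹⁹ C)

T ≈ 2.52 ms

The cyclotron period is independent of speed: T = 2πm/(qB).
T = 2π(4.65×10^-26) / [(1×1.60×10^-19)(7.25×10^-4)] = 2.52×10^-3 s.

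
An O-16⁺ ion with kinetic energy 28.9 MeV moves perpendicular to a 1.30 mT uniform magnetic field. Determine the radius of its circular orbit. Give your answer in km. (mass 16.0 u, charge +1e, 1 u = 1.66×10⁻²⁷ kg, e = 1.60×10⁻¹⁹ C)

Convert the energy: K = 28.9 MeV = 4.62×10^-12 J.
v = √(2K/m) = √(2·4.62×10^-12/2.66×10^-26) = 1.87×10^7 m/s.
r = mv/(qB) = (2.66×10^-26)(1.87×10^7) / [(1×1.60×10^-19)(1.30×10^-3)] = 2380 m.

r ≈ 2.38 km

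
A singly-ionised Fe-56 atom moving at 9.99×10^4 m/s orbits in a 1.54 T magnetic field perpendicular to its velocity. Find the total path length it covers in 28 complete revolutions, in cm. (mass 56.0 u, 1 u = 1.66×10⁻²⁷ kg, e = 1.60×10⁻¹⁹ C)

r = mv/(qB) = 0.0377 m, so one revolution covers 2πr = 0.237 m.
In 28 revolutions: L = 28·2πr = 6.63 m.

L ≈ 663 cm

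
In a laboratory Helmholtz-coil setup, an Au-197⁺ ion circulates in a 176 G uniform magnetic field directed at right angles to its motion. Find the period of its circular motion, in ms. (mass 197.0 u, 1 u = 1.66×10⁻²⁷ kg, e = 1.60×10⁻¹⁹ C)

T ≈ 0.730 ms

The cyclotron period is independent of speed: T = 2πm/(qB).
T = 2π(3.27×10^-25) / [(1×1.60×10^-19)(0.0176)] = 7.30×10^-4 s.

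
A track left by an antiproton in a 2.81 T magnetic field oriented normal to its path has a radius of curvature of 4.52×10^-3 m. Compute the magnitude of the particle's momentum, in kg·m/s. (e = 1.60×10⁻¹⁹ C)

p ≈ 2.03×10^-21 kg·m/s

Since qvB = mv²/r, the momentum p = mv = qBr.
p = (1×1.60×10^-19)(2.81)(4.52×10^-3) = 2.03×10^-21 kg·m/s.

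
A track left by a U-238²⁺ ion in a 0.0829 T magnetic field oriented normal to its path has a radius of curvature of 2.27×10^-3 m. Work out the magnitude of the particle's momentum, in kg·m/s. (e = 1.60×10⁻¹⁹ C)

p ≈ 6.02×10^-23 kg·m/s

Since qvB = mv²/r, the momentum p = mv = qBr.
p = (2×1.60×10^-19)(0.0829)(2.27×10^-3) = 6.02×10^-23 kg·m/s.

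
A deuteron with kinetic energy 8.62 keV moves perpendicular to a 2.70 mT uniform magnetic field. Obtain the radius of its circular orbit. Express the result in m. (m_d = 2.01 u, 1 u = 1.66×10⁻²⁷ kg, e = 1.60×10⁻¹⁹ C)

r ≈ 7.02 m

Convert the energy: K = 8.62 keV = 1.38×10^-15 J.
v = √(2K/m) = √(2·1.38×10^-15/3.34×10^-27) = 9.09×10^5 m/s.
r = mv/(qB) = (3.34×10^-27)(9.09×10^5) / [(1×1.60×10^-19)(2.70×10^-3)] = 7.02 m.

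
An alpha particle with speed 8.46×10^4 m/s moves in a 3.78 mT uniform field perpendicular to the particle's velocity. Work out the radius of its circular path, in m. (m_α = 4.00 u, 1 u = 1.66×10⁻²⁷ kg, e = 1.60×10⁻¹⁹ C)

r ≈ 0.464 m

The magnetic force provides the centripetal force: qvB = mv²/r, so r = mv/(qB).
r = (6.64×10^-27 kg)(8.46×10^4 m/s) / [(2×1.60×10^-19 C)(3.78×10^-3 T)] = 0.464 m.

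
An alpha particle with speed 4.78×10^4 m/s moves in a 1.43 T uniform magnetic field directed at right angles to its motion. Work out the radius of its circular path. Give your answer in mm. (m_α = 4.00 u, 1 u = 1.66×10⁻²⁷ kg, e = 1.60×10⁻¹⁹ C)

The magnetic force provides the centripetal force: qvB = mv²/r, so r = mv/(qB).
r = (6.64×10^-27 kg)(4.78×10^4 m/s) / [(2×1.60×10^-19 C)(1.43 T)] = 6.94×10^-4 m.

r ≈ 0.694 mm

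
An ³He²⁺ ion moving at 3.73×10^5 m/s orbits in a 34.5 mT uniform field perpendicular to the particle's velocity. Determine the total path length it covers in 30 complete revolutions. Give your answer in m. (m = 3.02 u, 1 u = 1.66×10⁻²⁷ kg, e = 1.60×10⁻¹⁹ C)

r = mv/(qB) = 0.169 m, so one revolution covers 2πr = 1.06 m.
In 30 revolutions: L = 30·2πr = 31.9 m.

L ≈ 31.9 m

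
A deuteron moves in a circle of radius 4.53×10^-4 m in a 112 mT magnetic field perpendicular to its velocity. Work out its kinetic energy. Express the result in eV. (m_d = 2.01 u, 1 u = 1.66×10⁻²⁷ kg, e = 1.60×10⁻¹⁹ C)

K ≈ 0.0617 eV

v = qBr/m = (1×1.60×10^-19)(0.112)(4.53×10^-4) / (3.34×10^-27) = 2430 m/s.
K = ½mv² = 0.5·(3.34×10^-27)·(2430)² = 9.88×10^-21 J = 0.0617 eV.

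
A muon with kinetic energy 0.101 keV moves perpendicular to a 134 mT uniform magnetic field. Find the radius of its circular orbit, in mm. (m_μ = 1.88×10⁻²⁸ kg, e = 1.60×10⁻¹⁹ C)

r ≈ 3.64 mm

Convert the energy: K = 0.101 keV = 1.62×10^-17 J.
v = √(2K/m) = √(2·1.62×10^-17/1.88×10^-28) = 4.15×10^5 m/s.
r = mv/(qB) = (1.88×10^-28)(4.15×10^5) / [(1×1.60×10^-19)(0.134)] = 3.64×10^-3 m.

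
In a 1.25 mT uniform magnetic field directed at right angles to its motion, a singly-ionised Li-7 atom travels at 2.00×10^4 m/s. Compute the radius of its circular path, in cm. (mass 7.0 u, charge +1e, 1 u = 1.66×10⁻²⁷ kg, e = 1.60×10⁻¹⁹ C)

The magnetic force provides the centripetal force: qvB = mv²/r, so r = mv/(qB).
r = (1.16×10^-26 kg)(2.00×10^4 m/s) / [(1×1.60×10^-19 C)(1.25×10^-3 T)] = 1.16 m.

r ≈ 116 cm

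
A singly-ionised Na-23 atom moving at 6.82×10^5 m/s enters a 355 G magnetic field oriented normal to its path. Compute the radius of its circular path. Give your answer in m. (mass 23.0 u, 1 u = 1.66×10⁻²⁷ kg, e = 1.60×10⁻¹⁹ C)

r ≈ 4.58 m

The magnetic force provides the centripetal force: qvB = mv²/r, so r = mv/(qB).
r = (3.82×10^-26 kg)(6.82×10^5 m/s) / [(1×1.60×10^-19 C)(0.0355 T)] = 4.58 m.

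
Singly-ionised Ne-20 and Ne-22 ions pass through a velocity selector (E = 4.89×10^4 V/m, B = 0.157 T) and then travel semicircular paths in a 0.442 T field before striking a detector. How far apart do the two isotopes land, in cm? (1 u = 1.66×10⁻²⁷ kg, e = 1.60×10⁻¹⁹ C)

Both emerge at v = E/B₁ = 3.11×10^5 m/s.
r = mv/(qB₂), so r₁ = 0.1462 m and r₂ = 0.1608 m, giving Δr = 0.0146 m.
After a semicircle each ion lands a diameter 2r from the entry slit, so the separation is 2Δr = 0.0292 m.

Δd ≈ 2.92 cm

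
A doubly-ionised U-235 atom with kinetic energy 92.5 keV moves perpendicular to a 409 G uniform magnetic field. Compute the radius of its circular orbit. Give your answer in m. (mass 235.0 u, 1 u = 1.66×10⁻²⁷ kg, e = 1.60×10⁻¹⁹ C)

Convert the energy: K = 92.5 keV = 1.48×10^-14 J.
v = √(2K/m) = √(2·1.48×10^-14/3.90×10^-25) = 2.75×10^5 m/s.
r = mv/(qB) = (3.90×10^-25)(2.75×10^5) / [(2×1.60×10^-19)(0.0409)] = 8.21 m.

r ≈ 8.21 m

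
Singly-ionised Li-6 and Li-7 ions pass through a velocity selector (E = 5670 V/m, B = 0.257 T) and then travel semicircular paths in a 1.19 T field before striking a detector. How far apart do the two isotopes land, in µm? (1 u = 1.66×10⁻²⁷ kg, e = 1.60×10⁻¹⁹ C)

Δd ≈ 385 µm

Both emerge at v = E/B₁ = 2.21×10^4 m/s.
r = mv/(qB₂), so r₁ = 1.154×10^-3 m and r₂ = 1.346×10^-3 m, giving Δr = 1.92×10^-4 m.
After a semicircle each ion lands a diameter 2r from the entry slit, so the separation is 2Δr = 3.85×10^-4 m.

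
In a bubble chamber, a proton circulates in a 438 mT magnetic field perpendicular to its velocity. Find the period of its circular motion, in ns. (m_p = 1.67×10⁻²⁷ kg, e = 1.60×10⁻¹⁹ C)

The cyclotron period is independent of speed: T = 2πm/(qB).
T = 2π(1.67×10^-27) / [(1×1.60×10^-19)(0.438)] = 1.50×10^-7 s.

T ≈ 150 ns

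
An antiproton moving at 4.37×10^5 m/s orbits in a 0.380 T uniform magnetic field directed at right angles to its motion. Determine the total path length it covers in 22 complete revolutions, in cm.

L ≈ 166 cm

r = mv/(qB) = 0.0120 m, so one revolution covers 2πr = 0.0754 m.
In 22 revolutions: L = 22·2πr = 1.66 m.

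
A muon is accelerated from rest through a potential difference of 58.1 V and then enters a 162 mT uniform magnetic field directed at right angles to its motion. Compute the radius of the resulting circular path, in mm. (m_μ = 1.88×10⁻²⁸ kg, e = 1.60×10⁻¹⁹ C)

The kinetic energy gained is K = qV = (1×1.60×10^-19)(58.1) = 9.30×10^-18 J.
v = √(2K/m) = 3.14×10^5 m/s.
r = mv/(qB) = (1.88×10^-28)(3.14×10^5) / [(1×1.60×10^-19)(0.162)] = 2.28×10^-3 m.

r ≈ 2.28 mm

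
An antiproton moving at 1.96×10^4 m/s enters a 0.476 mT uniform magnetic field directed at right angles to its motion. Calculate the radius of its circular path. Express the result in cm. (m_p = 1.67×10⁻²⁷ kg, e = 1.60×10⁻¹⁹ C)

r ≈ 43.0 cm

The magnetic force provides the centripetal force: qvB = mv²/r, so r = mv/(qB).
r = (1.67×10^-27 kg)(1.96×10^4 m/s) / [(1×1.60×10^-19 C)(4.76×10^-4 T)] = 0.430 m.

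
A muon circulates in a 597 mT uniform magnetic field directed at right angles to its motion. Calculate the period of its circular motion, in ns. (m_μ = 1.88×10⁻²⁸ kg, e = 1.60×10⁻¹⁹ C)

The cyclotron period is independent of speed: T = 2πm/(qB).
T = 2π(1.88×10^-28) / [(1×1.60×10^-19)(0.597)] = 1.24×10^-8 s.

T ≈ 12.4 ns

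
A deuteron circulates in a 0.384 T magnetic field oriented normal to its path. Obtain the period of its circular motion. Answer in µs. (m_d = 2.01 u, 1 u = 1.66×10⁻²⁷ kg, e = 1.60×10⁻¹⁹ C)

The cyclotron period is independent of speed: T = 2πm/(qB).
T = 2π(3.34×10^-27) / [(1×1.60×10^-19)(0.384)] = 3.41×10^-7 s.

T ≈ 0.341 µs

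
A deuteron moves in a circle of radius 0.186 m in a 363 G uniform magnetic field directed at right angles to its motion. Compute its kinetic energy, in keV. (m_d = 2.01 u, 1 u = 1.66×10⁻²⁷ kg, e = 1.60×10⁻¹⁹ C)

v = qBr/m = (1×1.60×10^-19)(0.0363)(0.186) / (3.34×10^-27) = 3.24×10^5 m/s.
K = ½mv² = 0.5·(3.34×10^-27)·(3.24×10^5)² = 1.75×10^-16 J = 1.09 keV.

K ≈ 1.09 keV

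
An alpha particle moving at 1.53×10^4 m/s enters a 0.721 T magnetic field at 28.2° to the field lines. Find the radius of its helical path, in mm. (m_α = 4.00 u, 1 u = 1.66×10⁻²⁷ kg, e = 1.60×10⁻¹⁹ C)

Only the perpendicular component v⊥ = v sin28.2° = 7230 m/s is bent by the field.
r = m v⊥ /(qB) = (6.64×10^-27)(7230) / [(2×1.60×10^-19)(0.721)] = 2.08×10^-4 m.

r ≈ 0.208 mm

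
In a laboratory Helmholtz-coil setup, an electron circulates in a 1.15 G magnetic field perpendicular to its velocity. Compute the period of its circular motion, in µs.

T ≈ 0.311 µs

The cyclotron period is independent of speed: T = 2πm/(qB).
T = 2π(9.11×10^-31) / [(1×1.60×10^-19)(1.15×10^-4)] = 3.11×10^-7 s.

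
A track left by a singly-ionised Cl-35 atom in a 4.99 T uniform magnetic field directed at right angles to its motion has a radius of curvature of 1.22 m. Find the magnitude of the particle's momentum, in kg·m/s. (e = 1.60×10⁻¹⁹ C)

p ≈ 9.74×10^-19 kg·m/s

Since qvB = mv²/r, the momentum p = mv = qBr.
p = (1×1.60×10^-19)(4.99)(1.22) = 9.74×10^-19 kg·m/s.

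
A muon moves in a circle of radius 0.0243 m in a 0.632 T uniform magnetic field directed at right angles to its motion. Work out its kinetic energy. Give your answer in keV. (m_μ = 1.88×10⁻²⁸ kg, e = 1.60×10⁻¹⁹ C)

v = qBr/m = (1×1.60×10^-19)(0.632)(0.0243) / (1.88×10^-28) = 1.31×10^7 m/s.
K = ½mv² = 0.5·(1.88×10^-28)·(1.31×10^7)² = 1.61×10^-14 J = 100 keV.

K ≈ 100 keV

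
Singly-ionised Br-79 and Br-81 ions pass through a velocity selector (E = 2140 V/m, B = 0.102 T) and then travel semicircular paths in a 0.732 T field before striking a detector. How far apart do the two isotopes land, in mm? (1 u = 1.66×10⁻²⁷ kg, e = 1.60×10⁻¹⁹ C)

Δd ≈ 1.19 mm

Both emerge at v = E/B₁ = 2.10×10^4 m/s.
r = mv/(qB₂), so r₁ = 0.023492 m and r₂ = 0.024087 m, giving Δr = 5.95×10^-4 m.
After a semicircle each ion lands a diameter 2r from the entry slit, so the separation is 2Δr = 1.19×10^-3 m.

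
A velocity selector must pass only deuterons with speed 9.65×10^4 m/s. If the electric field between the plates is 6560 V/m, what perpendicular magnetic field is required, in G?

qE = qvB ⇒ B = E/v = (6560) / (9.65×10^4) = 0.0680 T.

B ≈ 680 G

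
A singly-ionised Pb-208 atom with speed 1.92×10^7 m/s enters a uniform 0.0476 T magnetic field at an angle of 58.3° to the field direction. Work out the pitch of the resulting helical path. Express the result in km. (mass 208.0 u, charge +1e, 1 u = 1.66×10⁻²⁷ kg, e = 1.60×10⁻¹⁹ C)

pitch ≈ 2.87 km

The velocity component along B is v∥ = v cos58.3° = 1.01×10^7 m/s.
The cyclotron period T = 2πm/(qB) = 2.85×10^-4 s is set by m, q, B alone.
Pitch = v∥·T = (1.01×10^7)(2.85×10^-4) = 2870 m.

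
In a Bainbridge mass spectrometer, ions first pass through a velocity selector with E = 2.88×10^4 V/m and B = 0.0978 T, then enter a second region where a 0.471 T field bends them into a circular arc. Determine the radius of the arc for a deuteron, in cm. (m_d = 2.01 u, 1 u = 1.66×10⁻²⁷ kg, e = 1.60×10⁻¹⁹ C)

r ≈ 1.30 cm

The selector passes v = E/B = 2.88×10^4/0.0978 = 2.94×10^5 m/s.
In the deflection region, r = mv/(qB₂) = (3.34×10^-27)(2.94×10^5) / [(1×1.60×10^-19)(0.471)] = 0.0130 m.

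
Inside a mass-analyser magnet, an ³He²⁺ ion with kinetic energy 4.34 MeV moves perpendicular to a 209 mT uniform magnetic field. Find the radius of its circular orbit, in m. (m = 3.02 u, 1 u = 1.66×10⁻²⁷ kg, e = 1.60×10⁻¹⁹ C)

r ≈ 1.25 m

Convert the energy: K = 4.34 MeV = 6.94×10^-13 J.
v = √(2K/m) = √(2·6.94×10^-13/5.01×10^-27) = 1.66×10^7 m/s.
r = mv/(qB) = (5.01×10^-27)(1.66×10^7) / [(2×1.60×10^-19)(0.209)] = 1.25 m.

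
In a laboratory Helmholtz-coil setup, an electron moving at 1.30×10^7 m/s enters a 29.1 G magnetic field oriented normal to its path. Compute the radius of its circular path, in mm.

The magnetic force provides the centripetal force: qvB = mv²/r, so r = mv/(qB).
r = (9.11×10^-31 kg)(1.30×10^7 m/s) / [(1×1.60×10^-19 C)(2.91×10^-3 T)] = 0.0254 m.

r ≈ 25.4 mm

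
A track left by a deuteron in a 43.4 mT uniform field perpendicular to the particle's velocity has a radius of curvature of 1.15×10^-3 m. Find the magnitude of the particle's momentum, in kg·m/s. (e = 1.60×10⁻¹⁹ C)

Since qvB = mv²/r, the momentum p = mv = qBr.
p = (1×1.60×10^-19)(0.0434)(1.15×10^-3) = 7.99×10^-24 kg·m/s.

p ≈ 7.99×10^-24 kg·m/s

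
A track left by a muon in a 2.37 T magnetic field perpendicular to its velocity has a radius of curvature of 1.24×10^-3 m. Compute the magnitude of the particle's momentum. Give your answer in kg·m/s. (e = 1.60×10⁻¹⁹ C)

p ≈ 4.70×10^-22 kg·m/s

Since qvB = mv²/r, the momentum p = mv = qBr.
p = (1×1.60×10^-19)(2.37)(1.24×10^-3) = 4.70×10^-22 kg·m/s.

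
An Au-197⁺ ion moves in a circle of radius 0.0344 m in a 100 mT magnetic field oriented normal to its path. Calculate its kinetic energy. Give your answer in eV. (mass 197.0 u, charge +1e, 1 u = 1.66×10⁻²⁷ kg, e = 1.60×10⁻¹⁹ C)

K ≈ 2.89 eV

v = qBr/m = (1×1.60×10^-19)(0.100)(0.0344) / (3.27×10^-25) = 1680 m/s.
K = ½mv² = 0.5·(3.27×10^-25)·(1680)² = 4.63×10^-19 J = 2.89 eV.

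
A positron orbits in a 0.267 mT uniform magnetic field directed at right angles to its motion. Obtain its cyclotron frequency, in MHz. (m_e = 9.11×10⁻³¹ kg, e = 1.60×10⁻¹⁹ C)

f ≈ 7.46 MHz

f = qB/(2πm) = (1×1.60×10^-19)(2.67×10^-4) / [2π(9.11×10^-31)] = 7.46×10^6 Hz.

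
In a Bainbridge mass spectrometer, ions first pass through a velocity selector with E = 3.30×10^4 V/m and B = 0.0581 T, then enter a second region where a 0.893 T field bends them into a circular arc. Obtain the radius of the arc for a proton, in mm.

The selector passes v = E/B = 3.30×10^4/0.0581 = 5.68×10^5 m/s.
In the deflection region, r = mv/(qB₂) = (1.67×10^-27)(5.68×10^5) / [(1×1.60×10^-19)(0.893)] = 6.64×10^-3 m.

r ≈ 6.64 mm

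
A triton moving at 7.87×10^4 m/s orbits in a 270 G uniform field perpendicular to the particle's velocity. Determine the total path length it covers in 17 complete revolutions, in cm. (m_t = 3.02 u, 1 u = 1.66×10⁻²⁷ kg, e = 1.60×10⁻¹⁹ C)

L ≈ 976 cm

r = mv/(qB) = 0.0913 m, so one revolution covers 2πr = 0.574 m.
In 17 revolutions: L = 17·2πr = 9.76 m.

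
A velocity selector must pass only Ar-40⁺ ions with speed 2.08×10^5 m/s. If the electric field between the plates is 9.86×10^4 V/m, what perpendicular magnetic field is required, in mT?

B ≈ 474 mT

qE = qvB ⇒ B = E/v = (9.86×10^4) / (2.08×10^5) = 0.474 T.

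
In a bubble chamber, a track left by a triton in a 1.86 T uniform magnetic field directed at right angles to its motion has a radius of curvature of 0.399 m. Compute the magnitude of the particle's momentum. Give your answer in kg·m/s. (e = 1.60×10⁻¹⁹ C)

Since qvB = mv²/r, the momentum p = mv = qBr.
p = (1×1.60×10^-19)(1.86)(0.399) = 1.19×10^-19 kg·m/s.

p ≈ 1.19×10^-19 kg·m/s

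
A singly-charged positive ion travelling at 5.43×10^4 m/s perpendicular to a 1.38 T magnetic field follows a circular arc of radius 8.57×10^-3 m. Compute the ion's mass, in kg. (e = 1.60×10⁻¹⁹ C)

qvB = mv²/r ⇒ m = qBr/v.
m = (1×1.60×10^-19)(1.38)(8.57×10^-3) / (5.43×10^4) = 3.48×10^-26 kg.

m ≈ 3.48×10^-26 kg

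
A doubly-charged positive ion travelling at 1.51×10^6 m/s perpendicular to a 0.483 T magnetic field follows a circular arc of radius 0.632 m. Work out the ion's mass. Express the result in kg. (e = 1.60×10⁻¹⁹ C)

m ≈ 6.47×10^-26 kg

qvB = mv²/r ⇒ m = qBr/v.
m = (2×1.60×10^-19)(0.483)(0.632) / (1.51×10^6) = 6.47×10^-26 kg.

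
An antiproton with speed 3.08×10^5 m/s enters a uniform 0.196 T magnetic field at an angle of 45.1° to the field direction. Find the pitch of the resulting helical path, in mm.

pitch ≈ 72.7 mm

The velocity component along B is v∥ = v cos45.1° = 2.17×10^5 m/s.
The cyclotron period T = 2πm/(qB) = 3.35×10^-7 s is set by m, q, B alone.
Pitch = v∥·T = (2.17×10^5)(3.35×10^-7) = 0.0727 m.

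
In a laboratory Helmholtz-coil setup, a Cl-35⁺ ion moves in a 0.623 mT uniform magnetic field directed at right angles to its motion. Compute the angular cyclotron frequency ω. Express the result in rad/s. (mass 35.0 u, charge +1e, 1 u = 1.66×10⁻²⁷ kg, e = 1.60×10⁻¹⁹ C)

ω = qB/m = (1×1.60×10^-19)(6.23×10^-4) / (5.81×10^-26) = 1720 rad/s.

ω ≈ 1720 rad/s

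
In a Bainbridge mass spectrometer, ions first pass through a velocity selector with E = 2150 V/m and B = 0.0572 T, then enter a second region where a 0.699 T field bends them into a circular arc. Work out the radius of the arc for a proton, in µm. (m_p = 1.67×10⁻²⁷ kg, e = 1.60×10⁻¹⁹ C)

r ≈ 561 µm

The selector passes v = E/B = 2150/0.0572 = 3.76×10^4 m/s.
In the deflection region, r = mv/(qB₂) = (1.67×10^-27)(3.76×10^4) / [(1×1.60×10^-19)(0.699)] = 5.61×10^-4 m.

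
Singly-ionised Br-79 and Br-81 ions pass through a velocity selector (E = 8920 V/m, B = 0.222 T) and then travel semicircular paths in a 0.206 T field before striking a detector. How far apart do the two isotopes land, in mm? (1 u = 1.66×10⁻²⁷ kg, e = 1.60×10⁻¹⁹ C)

Δd ≈ 8.09 mm

Both emerge at v = E/B₁ = 4.02×10^4 m/s.
r = mv/(qB₂), so r₁ = 0.15987 m and r₂ = 0.16391 m, giving Δr = 4.05×10^-3 m.
After a semicircle each ion lands a diameter 2r from the entry slit, so the separation is 2Δr = 8.09×10^-3 m.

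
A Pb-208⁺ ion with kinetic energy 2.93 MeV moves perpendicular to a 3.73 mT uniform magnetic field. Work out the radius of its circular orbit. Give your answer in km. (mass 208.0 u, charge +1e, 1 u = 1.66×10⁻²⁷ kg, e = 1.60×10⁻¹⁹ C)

r ≈ 0.953 km

Convert the energy: K = 2.93 MeV = 4.69×10^-13 J.
v = √(2K/m) = √(2·4.69×10^-13/3.45×10^-25) = 1.65×10^6 m/s.
r = mv/(qB) = (3.45×10^-25)(1.65×10^6) / [(1×1.60×10^-19)(3.73×10^-3)] = 953 m.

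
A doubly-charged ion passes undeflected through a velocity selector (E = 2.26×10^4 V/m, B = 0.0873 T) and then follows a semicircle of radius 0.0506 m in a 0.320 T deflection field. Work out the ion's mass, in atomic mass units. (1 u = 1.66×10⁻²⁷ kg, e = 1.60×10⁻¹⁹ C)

m ≈ 12.1 u

v = E/B₁ = 2.59×10^5 m/s.
From r = mv/(qB₂), m = qB₂r/v = (2×1.60×10^-19)(0.320)(0.0506) / (2.59×10^5) = 2.00×10^-26 kg.
In atomic mass units: m = 2.00×10^-26 / 1.66×10^-27 = 12.1 u.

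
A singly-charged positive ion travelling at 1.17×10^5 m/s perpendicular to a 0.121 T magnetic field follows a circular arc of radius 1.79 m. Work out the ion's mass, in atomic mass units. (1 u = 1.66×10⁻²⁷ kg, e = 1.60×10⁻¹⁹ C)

m ≈ 178 u

qvB = mv²/r ⇒ m = qBr/v.
m = (1×1.60×10^-19)(0.121)(1.79) / (1.17×10^5) = 2.96×10^-25 kg = 178 u.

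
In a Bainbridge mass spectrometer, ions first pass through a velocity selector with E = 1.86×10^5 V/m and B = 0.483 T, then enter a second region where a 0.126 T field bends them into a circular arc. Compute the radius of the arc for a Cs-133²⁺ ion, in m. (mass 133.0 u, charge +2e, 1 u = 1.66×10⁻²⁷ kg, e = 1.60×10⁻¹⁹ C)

The selector passes v = E/B = 1.86×10^5/0.483 = 3.85×10^5 m/s.
In the deflection region, r = mv/(qB₂) = (2.21×10^-25)(3.85×10^5) / [(2×1.60×10^-19)(0.126)] = 2.11 m.

r ≈ 2.11 m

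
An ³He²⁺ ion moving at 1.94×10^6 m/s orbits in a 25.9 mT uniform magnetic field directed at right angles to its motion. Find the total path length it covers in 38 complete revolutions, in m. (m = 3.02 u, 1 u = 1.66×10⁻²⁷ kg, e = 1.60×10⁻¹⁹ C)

r = mv/(qB) = 1.17 m, so one revolution covers 2πr = 7.37 m.
In 38 revolutions: L = 38·2πr = 280 m.

L ≈ 280 m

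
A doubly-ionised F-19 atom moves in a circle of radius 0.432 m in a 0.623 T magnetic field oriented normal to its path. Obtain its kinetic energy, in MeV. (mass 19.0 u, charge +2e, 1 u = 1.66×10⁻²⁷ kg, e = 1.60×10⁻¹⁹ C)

K ≈ 0.735 MeV

v = qBr/m = (2×1.60×10^-19)(0.623)(0.432) / (3.15×10^-26) = 2.73×10^6 m/s.
K = ½mv² = 0.5·(3.15×10^-26)·(2.73×10^6)² = 1.18×10^-13 J = 0.735 MeV.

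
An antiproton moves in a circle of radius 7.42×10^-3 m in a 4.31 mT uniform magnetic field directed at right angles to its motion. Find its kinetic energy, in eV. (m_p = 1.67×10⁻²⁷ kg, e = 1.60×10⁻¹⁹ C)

K ≈ 0.0490 eV

v = qBr/m = (1×1.60×10^-19)(4.31×10^-3)(7.42×10^-3) / (1.67×10^-27) = 3060 m/s.
K = ½mv² = 0.5·(1.67×10^-27)·(3060)² = 7.84×10^-21 J = 0.0490 eV.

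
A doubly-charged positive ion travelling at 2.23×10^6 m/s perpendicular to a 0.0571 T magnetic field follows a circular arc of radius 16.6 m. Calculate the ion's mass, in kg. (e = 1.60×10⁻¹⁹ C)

m ≈ 1.36×10^-25 kg

qvB = mv²/r ⇒ m = qBr/v.
m = (2×1.60×10^-19)(0.0571)(16.6) / (2.23×10^6) = 1.36×10^-25 kg.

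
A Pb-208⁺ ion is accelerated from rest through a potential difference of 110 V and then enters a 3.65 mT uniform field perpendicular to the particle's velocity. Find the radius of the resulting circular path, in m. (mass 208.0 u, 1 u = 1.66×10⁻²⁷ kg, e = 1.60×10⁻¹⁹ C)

r ≈ 5.97 m

The kinetic energy gained is K = qV = (1×1.60×10^-19)(110) = 1.76×10^-17 J.
v = √(2K/m) = 1.01×10^4 m/s.
r = mv/(qB) = (3.45×10^-25)(1.01×10^4) / [(1×1.60×10^-19)(3.65×10^-3)] = 5.97 m.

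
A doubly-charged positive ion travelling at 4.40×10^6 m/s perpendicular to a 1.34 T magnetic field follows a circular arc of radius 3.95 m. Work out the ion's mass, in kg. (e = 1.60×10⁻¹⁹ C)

qvB = mv²/r ⇒ m = qBr/v.
m = (2×1.60×10^-19)(1.34)(3.95) / (4.40×10^6) = 3.85×10^-25 kg.

m ≈ 3.85×10^-25 kg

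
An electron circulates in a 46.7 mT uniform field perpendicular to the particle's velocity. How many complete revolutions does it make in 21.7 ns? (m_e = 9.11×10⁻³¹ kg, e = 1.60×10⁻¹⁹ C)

N = 28

T = 2πm/(qB) = 2π(9.11×10^-31) / [(1×1.60×10^-19)(0.0467)] = 7.6606×10^-10 s.
N = t/T = 2.17×10^-8 / 7.6606×10^-10 ≈ 28.33, so 28 complete revolutions.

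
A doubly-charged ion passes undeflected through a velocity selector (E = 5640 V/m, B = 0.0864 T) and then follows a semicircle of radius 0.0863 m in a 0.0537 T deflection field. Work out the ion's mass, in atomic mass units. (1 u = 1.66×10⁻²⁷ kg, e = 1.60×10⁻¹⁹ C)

m ≈ 13.7 u

v = E/B₁ = 6.53×10^4 m/s.
From r = mv/(qB₂), m = qB₂r/v = (2×1.60×10^-19)(0.0537)(0.0863) / (6.53×10^4) = 2.27×10^-26 kg.
In atomic mass units: m = 2.27×10^-26 / 1.66×10^-27 = 13.7 u.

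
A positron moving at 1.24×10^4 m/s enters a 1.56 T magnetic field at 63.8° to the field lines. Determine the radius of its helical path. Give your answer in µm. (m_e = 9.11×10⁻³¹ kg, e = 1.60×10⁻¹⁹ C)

r ≈ 0.0406 µm

Only the perpendicular component v⊥ = v sin63.8° = 1.11×10^4 m/s is bent by the field.
r = m v⊥ /(qB) = (9.11×10^-31)(1.11×10^4) / [(1×1.60×10^-19)(1.56)] = 4.06×10^-8 m.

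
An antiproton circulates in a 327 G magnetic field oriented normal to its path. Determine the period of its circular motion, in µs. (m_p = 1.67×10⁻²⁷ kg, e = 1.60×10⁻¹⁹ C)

T ≈ 2.01 µs

The cyclotron period is independent of speed: T = 2πm/(qB).
T = 2π(1.67×10^-27) / [(1×1.60×10^-19)(0.0327)] = 2.01×10^-6 s.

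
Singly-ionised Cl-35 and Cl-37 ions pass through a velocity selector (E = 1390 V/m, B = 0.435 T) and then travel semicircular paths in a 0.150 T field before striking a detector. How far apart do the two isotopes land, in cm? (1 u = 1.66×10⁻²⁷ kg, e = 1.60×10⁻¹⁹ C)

Δd ≈ 0.0884 cm

Both emerge at v = E/B₁ = 3200 m/s.
r = mv/(qB₂), so r₁ = 7.736×10^-3 m and r₂ = 8.178×10^-3 m, giving Δr = 4.42×10^-4 m.
After a semicircle each ion lands a diameter 2r from the entry slit, so the separation is 2Δr = 8.84×10^-4 m.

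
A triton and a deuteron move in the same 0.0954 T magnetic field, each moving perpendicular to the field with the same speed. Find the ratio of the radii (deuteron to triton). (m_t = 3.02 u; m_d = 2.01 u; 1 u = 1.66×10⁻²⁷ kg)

r = mv/(qB) ⇒ at equal v, r ∝ m/q.
r_{deuteron}/r_{triton} = 0.666.

ratio ≈ 0.666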